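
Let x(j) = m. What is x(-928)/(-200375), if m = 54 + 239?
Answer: -293/200375 ≈ -0.0014623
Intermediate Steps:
m = 293
x(j) = 293
x(-928)/(-200375) = 293/(-200375) = 293*(-1/200375) = -293/200375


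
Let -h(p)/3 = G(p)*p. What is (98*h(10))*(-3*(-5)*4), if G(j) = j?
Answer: -1764000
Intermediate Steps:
h(p) = -3*p² (h(p) = -3*p*p = -3*p²)
(98*h(10))*(-3*(-5)*4) = (98*(-3*10²))*(-3*(-5)*4) = (98*(-3*100))*(15*4) = (98*(-300))*60 = -29400*60 = -1764000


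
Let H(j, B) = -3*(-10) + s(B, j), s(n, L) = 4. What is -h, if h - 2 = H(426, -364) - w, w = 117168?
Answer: 117132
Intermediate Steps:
H(j, B) = 34 (H(j, B) = -3*(-10) + 4 = 30 + 4 = 34)
h = -117132 (h = 2 + (34 - 1*117168) = 2 + (34 - 117168) = 2 - 117134 = -117132)
-h = -1*(-117132) = 117132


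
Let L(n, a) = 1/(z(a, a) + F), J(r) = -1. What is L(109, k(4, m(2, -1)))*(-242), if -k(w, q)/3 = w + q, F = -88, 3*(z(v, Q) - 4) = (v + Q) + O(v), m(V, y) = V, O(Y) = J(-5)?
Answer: 726/289 ≈ 2.5121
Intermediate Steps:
O(Y) = -1
z(v, Q) = 11/3 + Q/3 + v/3 (z(v, Q) = 4 + ((v + Q) - 1)/3 = 4 + ((Q + v) - 1)/3 = 4 + (-1 + Q + v)/3 = 4 + (-1/3 + Q/3 + v/3) = 11/3 + Q/3 + v/3)
k(w, q) = -3*q - 3*w (k(w, q) = -3*(w + q) = -3*(q + w) = -3*q - 3*w)
L(n, a) = 1/(-253/3 + 2*a/3) (L(n, a) = 1/((11/3 + a/3 + a/3) - 88) = 1/((11/3 + 2*a/3) - 88) = 1/(-253/3 + 2*a/3))
L(109, k(4, m(2, -1)))*(-242) = (3/(-253 + 2*(-3*2 - 3*4)))*(-242) = (3/(-253 + 2*(-6 - 12)))*(-242) = (3/(-253 + 2*(-18)))*(-242) = (3/(-253 - 36))*(-242) = (3/(-289))*(-242) = (3*(-1/289))*(-242) = -3/289*(-242) = 726/289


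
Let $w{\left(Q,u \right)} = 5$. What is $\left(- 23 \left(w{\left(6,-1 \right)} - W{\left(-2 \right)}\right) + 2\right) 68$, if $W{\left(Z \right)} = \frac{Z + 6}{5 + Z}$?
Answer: $- \frac{16796}{3} \approx -5598.7$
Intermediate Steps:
$W{\left(Z \right)} = \frac{6 + Z}{5 + Z}$
$\left(- 23 \left(w{\left(6,-1 \right)} - W{\left(-2 \right)}\right) + 2\right) 68 = \left(- 23 \left(5 - \frac{6 - 2}{5 - 2}\right) + 2\right) 68 = \left(- 23 \left(5 - \frac{1}{3} \cdot 4\right) + 2\right) 68 = \left(- 23 \left(5 - \frac{4}{3}\right) + 2\right) 68 = \left(\left(-23\right) \frac{11}{3} + 2\right) 68 = \left(- \frac{253}{3} + 2\right) 68 = \left(- \frac{247}{3}\right) 68 = - \frac{16796}{3}$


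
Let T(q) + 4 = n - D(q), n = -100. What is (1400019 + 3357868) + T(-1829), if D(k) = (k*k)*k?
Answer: 6123203572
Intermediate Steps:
D(k) = k³ (D(k) = k²*k = k³)
T(q) = -104 - q³ (T(q) = -4 + (-100 - q³) = -104 - q³)
(1400019 + 3357868) + T(-1829) = (1400019 + 3357868) + (-104 - 1*(-1829)³) = 4757887 + (-104 - 1*(-6118445789)) = 4757887 + (-104 + 6118445789) = 4757887 + 6118445685 = 6123203572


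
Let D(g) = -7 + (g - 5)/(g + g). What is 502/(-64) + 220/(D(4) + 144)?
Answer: -43705/7008 ≈ -6.2364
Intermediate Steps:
D(g) = -7 + (-5 + g)/(2*g) (D(g) = -7 + (-5 + g)/((2*g)) = -7 + (-5 + g)*(1/(2*g)) = -7 + (-5 + g)/(2*g))
502/(-64) + 220/(D(4) + 144) = 502/(-64) + 220/((1/2)*(-5 - 13*4)/4 + 144) = 502*(-1/64) + 220/((1/2)*(1/4)*(-5 - 52) + 144) = -251/32 + 220/((1/2)*(1/4)*(-57) + 144) = -251/32 + 220/(-57/8 + 144) = -251/32 + 220/(1095/8) = -251/32 + 220*(8/1095) = -251/32 + 352/219 = -43705/7008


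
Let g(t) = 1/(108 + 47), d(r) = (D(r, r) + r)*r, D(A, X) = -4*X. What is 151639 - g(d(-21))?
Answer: 23504044/155 ≈ 1.5164e+5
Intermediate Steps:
d(r) = -3*r² (d(r) = (-4*r + r)*r = (-3*r)*r = -3*r²)
g(t) = 1/155
151639 - g(d(-21)) = 151639 - 1*1/155 = 151639 - 1/155 = 23504044/155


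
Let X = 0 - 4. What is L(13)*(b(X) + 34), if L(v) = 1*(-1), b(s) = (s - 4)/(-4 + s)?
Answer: -35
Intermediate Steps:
X = -4
b(s) = 1 (b(s) = (-4 + s)/(-4 + s) = 1)
L(v) = -1
L(13)*(b(X) + 34) = -(1 + 34) = -1*35 = -35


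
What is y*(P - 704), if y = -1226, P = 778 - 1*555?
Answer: 589706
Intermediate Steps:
P = 223 (P = 778 - 555 = 223)
y*(P - 704) = -1226*(223 - 704) = -1226*(-481) = 589706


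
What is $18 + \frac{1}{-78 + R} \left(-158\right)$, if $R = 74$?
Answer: $\frac{115}{2} \approx 57.5$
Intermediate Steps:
$18 + \frac{1}{-78 + R} \left(-158\right) = 18 + \frac{1}{-78 + 74} \left(-158\right) = 18 + \frac{1}{-4} \left(-158\right) = 18 - - \frac{79}{2} = 18 + \frac{79}{2} = \frac{115}{2}$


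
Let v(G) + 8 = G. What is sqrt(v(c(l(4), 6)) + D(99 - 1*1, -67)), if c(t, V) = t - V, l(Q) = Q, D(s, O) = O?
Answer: I*sqrt(77) ≈ 8.775*I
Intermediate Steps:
v(G) = -8 + G
sqrt(v(c(l(4), 6)) + D(99 - 1*1, -67)) = sqrt((-8 + (4 - 1*6)) - 67) = sqrt((-8 + (4 - 6)) - 67) = sqrt((-8 - 2) - 67) = sqrt(-10 - 67) = sqrt(-77) = I*sqrt(77)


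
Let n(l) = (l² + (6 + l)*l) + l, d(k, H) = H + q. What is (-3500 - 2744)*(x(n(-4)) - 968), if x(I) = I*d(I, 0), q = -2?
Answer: 6094144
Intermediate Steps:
d(k, H) = -2 + H (d(k, H) = H - 2 = -2 + H)
n(l) = l + l² + l*(6 + l) (n(l) = (l² + l*(6 + l)) + l = l + l² + l*(6 + l))
x(I) = -2*I (x(I) = I*(-2 + 0) = I*(-2) = -2*I)
(-3500 - 2744)*(x(n(-4)) - 968) = (-3500 - 2744)*(-(-8)*(7 + 2*(-4)) - 968) = -6244*(-(-8)*(7 - 8) - 968) = -6244*(-(-8)*(-1) - 968) = -6244*(-2*4 - 968) = -6244*(-8 - 968) = -6244*(-976) = 6094144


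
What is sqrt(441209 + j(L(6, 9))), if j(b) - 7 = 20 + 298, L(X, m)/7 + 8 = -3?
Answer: sqrt(441534) ≈ 664.48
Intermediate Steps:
L(X, m) = -77 (L(X, m) = -56 + 7*(-3) = -56 - 21 = -77)
j(b) = 325 (j(b) = 7 + (20 + 298) = 7 + 318 = 325)
sqrt(441209 + j(L(6, 9))) = sqrt(441209 + 325) = sqrt(441534)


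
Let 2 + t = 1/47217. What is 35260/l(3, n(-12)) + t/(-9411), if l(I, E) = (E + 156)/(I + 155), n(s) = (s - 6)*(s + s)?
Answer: 206296719586547/21773600163 ≈ 9474.6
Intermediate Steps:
n(s) = 2*s*(-6 + s) (n(s) = (-6 + s)*(2*s) = 2*s*(-6 + s))
l(I, E) = (156 + E)/(155 + I)
t = -94433/47217 (t = -2 + 1/47217 = -94433/47217 ≈ -2.0000)
35260/l(3, n(-12)) + t/(-9411) = 35260/(((156 + 2*(-12)*(-6 - 12))/(155 + 3))) - 94433/47217/(-9411) = 35260/(((156 + 2*(-12)*(-18))/158)) - 94433/47217*(-1/9411) = 35260/(((156 + 432)/158)) + 94433/444359187 = 35260/(((1/158)*588)) + 94433/444359187 = 35260/(294/79) + 94433/444359187 = 35260*(79/294) + 94433/444359187 = 1392770/147 + 94433/444359187 = 206296719586547/21773600163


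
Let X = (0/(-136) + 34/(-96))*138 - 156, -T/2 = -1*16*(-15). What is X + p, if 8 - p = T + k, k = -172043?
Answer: 1378609/8 ≈ 1.7233e+5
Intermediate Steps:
T = -480 (T = -2*(-1*16)*(-15) = -(-32)*(-15) = -2*240 = -480)
X = -1639/8 (X = (0*(-1/136) + 34*(-1/96))*138 - 156 = (0 - 17/48)*138 - 156 = -17/48*138 - 156 = -391/8 - 156 = -1639/8 ≈ -204.88)
p = 172531 (p = 8 - (-480 - 172043) = 8 - 1*(-172523) = 8 + 172523 = 172531)
X + p = -1639/8 + 172531 = 1378609/8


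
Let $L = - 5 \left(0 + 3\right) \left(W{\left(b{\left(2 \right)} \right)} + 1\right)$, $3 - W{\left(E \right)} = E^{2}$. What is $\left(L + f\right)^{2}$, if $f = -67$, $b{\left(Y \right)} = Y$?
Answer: $4489$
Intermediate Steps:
$W{\left(E \right)} = 3 - E^{2}$
$L = 0$ ($L = - 5 \left(0 + 3\right) \left(\left(3 - 2^{2}\right) + 1\right) = \left(-5\right) 3 \left(\left(3 - 4\right) + 1\right) = - 15 \left(\left(3 - 4\right) + 1\right) = - 15 \left(-1 + 1\right) = \left(-15\right) 0 = 0$)
$\left(L + f\right)^{2} = \left(0 - 67\right)^{2} = \left(-67\right)^{2} = 4489$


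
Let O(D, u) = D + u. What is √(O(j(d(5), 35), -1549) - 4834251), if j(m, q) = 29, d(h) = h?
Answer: I*√4835771 ≈ 2199.0*I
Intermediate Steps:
√(O(j(d(5), 35), -1549) - 4834251) = √((29 - 1549) - 4834251) = √(-1520 - 4834251) = √(-4835771) = I*√4835771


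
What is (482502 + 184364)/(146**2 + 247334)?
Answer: 333433/134325 ≈ 2.4823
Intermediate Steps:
(482502 + 184364)/(146**2 + 247334) = 666866/(21316 + 247334) = 666866/268650 = 666866*(1/268650) = 333433/134325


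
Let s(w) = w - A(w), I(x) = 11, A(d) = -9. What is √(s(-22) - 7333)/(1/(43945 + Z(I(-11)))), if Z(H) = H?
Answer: 43956*I*√7346 ≈ 3.7674e+6*I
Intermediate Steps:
s(w) = 9 + w (s(w) = w - 1*(-9) = w + 9 = 9 + w)
√(s(-22) - 7333)/(1/(43945 + Z(I(-11)))) = √((9 - 22) - 7333)/(1/(43945 + 11)) = √(-13 - 7333)/(1/43956) = √(-7346)/(1/43956) = (I*√7346)*43956 = 43956*I*√7346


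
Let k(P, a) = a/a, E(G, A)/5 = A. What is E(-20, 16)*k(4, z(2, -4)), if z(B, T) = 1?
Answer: 80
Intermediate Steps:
E(G, A) = 5*A
k(P, a) = 1
E(-20, 16)*k(4, z(2, -4)) = (5*16)*1 = 80*1 = 80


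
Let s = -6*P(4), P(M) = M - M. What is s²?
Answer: 0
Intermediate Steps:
P(M) = 0
s = 0 (s = -6*0 = 0)
s² = 0² = 0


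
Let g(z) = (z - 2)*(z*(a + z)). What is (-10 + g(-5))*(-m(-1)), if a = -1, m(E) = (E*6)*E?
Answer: 1320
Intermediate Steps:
m(E) = 6*E² (m(E) = (6*E)*E = 6*E²)
g(z) = z*(-1 + z)*(-2 + z) (g(z) = (z - 2)*(z*(-1 + z)) = (-2 + z)*(z*(-1 + z)) = z*(-1 + z)*(-2 + z))
(-10 + g(-5))*(-m(-1)) = (-10 - 5*(2 + (-5)² - 3*(-5)))*(-6*(-1)²) = (-10 - 5*(2 + 25 + 15))*(-6) = (-10 - 5*42)*(-1*6) = (-10 - 210)*(-6) = -220*(-6) = 1320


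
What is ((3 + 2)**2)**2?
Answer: 625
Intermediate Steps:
((3 + 2)**2)**2 = (5**2)**2 = 25**2 = 625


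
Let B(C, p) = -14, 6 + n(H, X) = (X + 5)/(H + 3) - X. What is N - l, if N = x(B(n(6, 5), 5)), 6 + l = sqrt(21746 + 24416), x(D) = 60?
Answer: 66 - sqrt(46162) ≈ -148.85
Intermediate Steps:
n(H, X) = -6 - X + (5 + X)/(3 + H) (n(H, X) = -6 + ((X + 5)/(H + 3) - X) = -6 + ((5 + X)/(3 + H) - X) = -6 + (-X + (5 + X)/(3 + H)) = -6 - X + (5 + X)/(3 + H))
l = -6 + sqrt(46162) (l = -6 + sqrt(21746 + 24416) = -6 + sqrt(46162) ≈ 208.85)
N = 60
N - l = 60 - (-6 + sqrt(46162)) = 60 + (6 - sqrt(46162)) = 66 - sqrt(46162)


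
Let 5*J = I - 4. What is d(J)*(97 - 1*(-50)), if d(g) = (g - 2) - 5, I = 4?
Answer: -1029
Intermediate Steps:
J = 0 (J = (4 - 4)/5 = (⅕)*0 = 0)
d(g) = -7 + g (d(g) = (-2 + g) - 5 = -7 + g)
d(J)*(97 - 1*(-50)) = (-7 + 0)*(97 - 1*(-50)) = -7*(97 + 50) = -7*147 = -1029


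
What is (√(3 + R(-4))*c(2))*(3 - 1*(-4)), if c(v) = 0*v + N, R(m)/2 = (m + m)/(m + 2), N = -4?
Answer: -28*√11 ≈ -92.865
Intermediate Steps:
R(m) = 4*m/(2 + m) (R(m) = 2*((m + m)/(m + 2)) = 2*((2*m)/(2 + m)) = 2*(2*m/(2 + m)) = 4*m/(2 + m))
c(v) = -4 (c(v) = 0*v - 4 = 0 - 4 = -4)
(√(3 + R(-4))*c(2))*(3 - 1*(-4)) = (√(3 + 4*(-4)/(2 - 4))*(-4))*(3 - 1*(-4)) = (√(3 + 4*(-4)/(-2))*(-4))*(3 + 4) = (√(3 + 4*(-4)*(-½))*(-4))*7 = (√(3 + 8)*(-4))*7 = (√11*(-4))*7 = -4*√11*7 = -28*√11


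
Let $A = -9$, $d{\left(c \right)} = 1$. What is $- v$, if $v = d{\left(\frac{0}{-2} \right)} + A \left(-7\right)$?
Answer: $-64$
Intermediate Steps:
$v = 64$ ($v = 1 - -63 = 1 + 63 = 64$)
$- v = \left(-1\right) 64 = -64$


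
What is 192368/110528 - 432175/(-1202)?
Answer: 136359843/377428 ≈ 361.29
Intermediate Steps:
192368/110528 - 432175/(-1202) = 192368*(1/110528) - 432175*(-1/1202) = 1093/628 + 432175/1202 = 136359843/377428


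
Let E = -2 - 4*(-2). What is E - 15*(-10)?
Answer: 156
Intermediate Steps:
E = 6 (E = -2 + 8 = 6)
E - 15*(-10) = 6 - 15*(-10) = 6 + 150 = 156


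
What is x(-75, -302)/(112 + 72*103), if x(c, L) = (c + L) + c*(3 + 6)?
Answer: -263/1882 ≈ -0.13974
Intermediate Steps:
x(c, L) = L + 10*c (x(c, L) = (L + c) + c*9 = (L + c) + 9*c = L + 10*c)
x(-75, -302)/(112 + 72*103) = (-302 + 10*(-75))/(112 + 72*103) = (-302 - 750)/(112 + 7416) = -1052/7528 = -1052*1/7528 = -263/1882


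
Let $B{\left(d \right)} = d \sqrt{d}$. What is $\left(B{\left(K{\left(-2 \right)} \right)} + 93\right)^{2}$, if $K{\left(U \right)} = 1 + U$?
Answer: $\left(93 - i\right)^{2} \approx 8648.0 - 186.0 i$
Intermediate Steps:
$B{\left(d \right)} = d^{\frac{3}{2}}$
$\left(B{\left(K{\left(-2 \right)} \right)} + 93\right)^{2} = \left(\left(1 - 2\right)^{\frac{3}{2}} + 93\right)^{2} = \left(\left(-1\right)^{\frac{3}{2}} + 93\right)^{2} = \left(- i + 93\right)^{2} = \left(93 - i\right)^{2}$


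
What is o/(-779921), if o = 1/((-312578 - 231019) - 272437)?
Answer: 1/636442053314 ≈ 1.5712e-12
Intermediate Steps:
o = -1/816034 (o = 1/(-543597 - 272437) = 1/(-816034) = -1/816034 ≈ -1.2254e-6)
o/(-779921) = -1/816034/(-779921) = -1/816034*(-1/779921) = 1/636442053314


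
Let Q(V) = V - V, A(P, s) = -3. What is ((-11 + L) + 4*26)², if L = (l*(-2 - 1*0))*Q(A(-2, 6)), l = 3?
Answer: 8649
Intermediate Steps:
Q(V) = 0
L = 0 (L = (3*(-2 - 1*0))*0 = (3*(-2 + 0))*0 = (3*(-2))*0 = -6*0 = 0)
((-11 + L) + 4*26)² = ((-11 + 0) + 4*26)² = (-11 + 104)² = 93² = 8649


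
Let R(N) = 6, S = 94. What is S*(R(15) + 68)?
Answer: 6956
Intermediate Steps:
S*(R(15) + 68) = 94*(6 + 68) = 94*74 = 6956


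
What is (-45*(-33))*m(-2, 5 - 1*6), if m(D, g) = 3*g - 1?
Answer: -5940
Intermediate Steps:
m(D, g) = -1 + 3*g
(-45*(-33))*m(-2, 5 - 1*6) = (-45*(-33))*(-1 + 3*(5 - 1*6)) = 1485*(-1 + 3*(5 - 6)) = 1485*(-1 + 3*(-1)) = 1485*(-1 - 3) = 1485*(-4) = -5940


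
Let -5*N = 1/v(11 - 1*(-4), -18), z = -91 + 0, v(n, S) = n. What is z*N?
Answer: 91/75 ≈ 1.2133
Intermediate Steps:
z = -91
N = -1/75 (N = -1/(5*(11 - 1*(-4))) = -1/(5*(11 + 4)) = -⅕/15 = -⅕*1/15 = -1/75 ≈ -0.013333)
z*N = -91*(-1/75) = 91/75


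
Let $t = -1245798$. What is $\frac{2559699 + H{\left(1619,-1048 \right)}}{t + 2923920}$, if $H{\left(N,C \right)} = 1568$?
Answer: $\frac{2561267}{1678122} \approx 1.5263$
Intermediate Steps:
$\frac{2559699 + H{\left(1619,-1048 \right)}}{t + 2923920} = \frac{2559699 + 1568}{-1245798 + 2923920} = \frac{2561267}{1678122}$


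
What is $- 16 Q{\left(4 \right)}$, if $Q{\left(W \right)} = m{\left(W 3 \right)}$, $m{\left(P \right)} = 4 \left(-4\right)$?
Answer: $256$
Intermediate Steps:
$m{\left(P \right)} = -16$
$Q{\left(W \right)} = -16$
$- 16 Q{\left(4 \right)} = \left(-16\right) \left(-16\right) = 256$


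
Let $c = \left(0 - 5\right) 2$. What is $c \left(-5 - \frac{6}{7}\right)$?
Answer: $\frac{410}{7} \approx 58.571$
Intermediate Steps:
$c = -10$ ($c = \left(-5\right) 2 = -10$)
$c \left(-5 - \frac{6}{7}\right) = - 10 \left(-5 - \frac{6}{7}\right) = \left(-10\right) \left(- \frac{41}{7}\right) = \frac{410}{7}$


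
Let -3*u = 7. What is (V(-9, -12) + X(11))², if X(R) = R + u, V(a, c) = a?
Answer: ⅑ ≈ 0.11111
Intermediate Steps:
u = -7/3 (u = -⅓*7 = -7/3 ≈ -2.3333)
X(R) = -7/3 + R (X(R) = R - 7/3 = -7/3 + R)
(V(-9, -12) + X(11))² = (-9 + (-7/3 + 11))² = (-9 + 26/3)² = (-⅓)² = ⅑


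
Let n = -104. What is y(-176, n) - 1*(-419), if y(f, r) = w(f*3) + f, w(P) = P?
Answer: -285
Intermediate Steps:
y(f, r) = 4*f (y(f, r) = f*3 + f = 3*f + f = 4*f)
y(-176, n) - 1*(-419) = 4*(-176) - 1*(-419) = -704 + 419 = -285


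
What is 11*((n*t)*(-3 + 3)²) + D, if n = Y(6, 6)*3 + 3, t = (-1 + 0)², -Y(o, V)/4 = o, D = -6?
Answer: -6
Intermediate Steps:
Y(o, V) = -4*o
t = 1 (t = (-1)² = 1)
n = -69 (n = -4*6*3 + 3 = -24*3 + 3 = -72 + 3 = -69)
11*((n*t)*(-3 + 3)²) + D = 11*((-69*1)*(-3 + 3)²) - 6 = 11*(-69*0²) - 6 = 11*(-69*0) - 6 = 11*0 - 6 = 0 - 6 = -6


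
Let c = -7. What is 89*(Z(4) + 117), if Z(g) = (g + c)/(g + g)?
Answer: 83037/8 ≈ 10380.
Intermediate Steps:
Z(g) = (-7 + g)/(2*g) (Z(g) = (g - 7)/(g + g) = (-7 + g)/((2*g)) = (-7 + g)*(1/(2*g)) = (-7 + g)/(2*g))
89*(Z(4) + 117) = 89*((½)*(-7 + 4)/4 + 117) = 89*((½)*(¼)*(-3) + 117) = 89*(-3/8 + 117) = 89*(933/8) = 83037/8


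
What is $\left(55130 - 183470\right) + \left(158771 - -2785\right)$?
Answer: $33216$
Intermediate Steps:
$\left(55130 - 183470\right) + \left(158771 - -2785\right) = -128340 + \left(158771 + 2785\right) = -128340 + 161556 = 33216$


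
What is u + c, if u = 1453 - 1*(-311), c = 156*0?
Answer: 1764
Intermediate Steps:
c = 0
u = 1764 (u = 1453 + 311 = 1764)
u + c = 1764 + 0 = 1764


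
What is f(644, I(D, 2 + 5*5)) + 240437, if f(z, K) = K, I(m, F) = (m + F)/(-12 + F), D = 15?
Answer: 1202199/5 ≈ 2.4044e+5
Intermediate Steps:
I(m, F) = (F + m)/(-12 + F)
f(644, I(D, 2 + 5*5)) + 240437 = ((2 + 5*5) + 15)/(-12 + (2 + 5*5)) + 240437 = ((2 + 25) + 15)/(-12 + (2 + 25)) + 240437 = (27 + 15)/(-12 + 27) + 240437 = 42/15 + 240437 = (1/15)*42 + 240437 = 14/5 + 240437 = 1202199/5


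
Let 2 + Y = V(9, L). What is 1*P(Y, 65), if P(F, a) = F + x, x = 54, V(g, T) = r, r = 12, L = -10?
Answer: 64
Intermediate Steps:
V(g, T) = 12
Y = 10 (Y = -2 + 12 = 10)
P(F, a) = 54 + F (P(F, a) = F + 54 = 54 + F)
1*P(Y, 65) = 1*(54 + 10) = 1*64 = 64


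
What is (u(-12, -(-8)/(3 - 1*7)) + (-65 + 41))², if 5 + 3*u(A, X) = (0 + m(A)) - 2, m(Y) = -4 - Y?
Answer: 5041/9 ≈ 560.11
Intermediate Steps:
u(A, X) = -11/3 - A/3 (u(A, X) = -5/3 + ((0 + (-4 - A)) - 2)/3 = -5/3 + ((-4 - A) - 2)/3 = -5/3 + (-6 - A)/3 = -5/3 + (-2 - A/3) = -11/3 - A/3)
(u(-12, -(-8)/(3 - 1*7)) + (-65 + 41))² = ((-11/3 - ⅓*(-12)) + (-65 + 41))² = ((-11/3 + 4) - 24)² = (⅓ - 24)² = (-71/3)² = 5041/9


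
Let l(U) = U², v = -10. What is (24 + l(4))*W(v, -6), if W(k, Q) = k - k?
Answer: 0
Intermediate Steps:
W(k, Q) = 0
(24 + l(4))*W(v, -6) = (24 + 4²)*0 = (24 + 16)*0 = 40*0 = 0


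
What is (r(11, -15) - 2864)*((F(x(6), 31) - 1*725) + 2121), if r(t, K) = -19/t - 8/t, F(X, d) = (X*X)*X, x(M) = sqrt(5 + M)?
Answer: -44017276/11 - 31531*sqrt(11) ≈ -4.1061e+6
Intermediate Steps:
F(X, d) = X**3 (F(X, d) = X**2*X = X**3)
r(t, K) = -27/t
(r(11, -15) - 2864)*((F(x(6), 31) - 1*725) + 2121) = (-27/11 - 2864)*(((sqrt(5 + 6))**3 - 1*725) + 2121) = (-27*1/11 - 2864)*(((sqrt(11))**3 - 725) + 2121) = (-27/11 - 2864)*((11*sqrt(11) - 725) + 2121) = -31531*((-725 + 11*sqrt(11)) + 2121)/11 = -31531*(1396 + 11*sqrt(11))/11 = -44017276/11 - 31531*sqrt(11)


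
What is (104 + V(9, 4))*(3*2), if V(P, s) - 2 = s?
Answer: 660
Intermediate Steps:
V(P, s) = 2 + s
(104 + V(9, 4))*(3*2) = (104 + (2 + 4))*(3*2) = (104 + 6)*6 = 110*6 = 660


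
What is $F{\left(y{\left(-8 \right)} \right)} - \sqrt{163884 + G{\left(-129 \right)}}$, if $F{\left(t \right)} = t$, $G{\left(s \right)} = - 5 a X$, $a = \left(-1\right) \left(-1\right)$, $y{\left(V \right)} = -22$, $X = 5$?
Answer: $-22 - \sqrt{163859} \approx -426.79$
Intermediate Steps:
$a = 1$
$G{\left(s \right)} = -25$ ($G{\left(s \right)} = \left(-5\right) 1 \cdot 5 = \left(-5\right) 5 = -25$)
$F{\left(y{\left(-8 \right)} \right)} - \sqrt{163884 + G{\left(-129 \right)}} = -22 - \sqrt{163884 - 25} = -22 - \sqrt{163859}$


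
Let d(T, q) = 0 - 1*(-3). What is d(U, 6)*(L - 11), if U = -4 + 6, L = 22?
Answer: 33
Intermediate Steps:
U = 2
d(T, q) = 3 (d(T, q) = 0 + 3 = 3)
d(U, 6)*(L - 11) = 3*(22 - 11) = 3*11 = 33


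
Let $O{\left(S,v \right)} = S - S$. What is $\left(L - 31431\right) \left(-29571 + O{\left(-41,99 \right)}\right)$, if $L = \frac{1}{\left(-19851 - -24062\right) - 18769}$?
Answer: $\frac{13530876367929}{14558} \approx 9.2945 \cdot 10^{8}$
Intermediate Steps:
$O{\left(S,v \right)} = 0$
$L = - \frac{1}{14558}$ ($L = \frac{1}{\left(-19851 + 24062\right) - 18769} = \frac{1}{4211 - 18769} = \frac{1}{-14558} = - \frac{1}{14558} \approx -6.8691 \cdot 10^{-5}$)
$\left(L - 31431\right) \left(-29571 + O{\left(-41,99 \right)}\right) = \left(- \frac{1}{14558} - 31431\right) \left(-29571 + 0\right) = \left(- \frac{457572499}{14558}\right) \left(-29571\right) = \frac{13530876367929}{14558}$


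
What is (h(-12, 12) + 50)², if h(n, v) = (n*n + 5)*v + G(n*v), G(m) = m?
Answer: 2869636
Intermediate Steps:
h(n, v) = n*v + v*(5 + n²) (h(n, v) = (n*n + 5)*v + n*v = (n² + 5)*v + n*v = (5 + n²)*v + n*v = v*(5 + n²) + n*v = n*v + v*(5 + n²))
(h(-12, 12) + 50)² = (12*(5 - 12 + (-12)²) + 50)² = (12*(5 - 12 + 144) + 50)² = (12*137 + 50)² = (1644 + 50)² = 1694² = 2869636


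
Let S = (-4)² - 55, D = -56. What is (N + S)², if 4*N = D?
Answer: 2809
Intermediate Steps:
N = -14 (N = (¼)*(-56) = -14)
S = -39 (S = 16 - 55 = -39)
(N + S)² = (-14 - 39)² = (-53)² = 2809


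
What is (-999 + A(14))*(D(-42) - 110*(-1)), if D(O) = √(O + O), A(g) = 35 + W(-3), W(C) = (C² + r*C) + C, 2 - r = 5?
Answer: -104390 - 1898*I*√21 ≈ -1.0439e+5 - 8697.7*I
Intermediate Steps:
r = -3 (r = 2 - 1*5 = 2 - 5 = -3)
W(C) = C² - 2*C (W(C) = (C² - 3*C) + C = C² - 2*C)
A(g) = 50 (A(g) = 35 - 3*(-2 - 3) = 35 - 3*(-5) = 35 + 15 = 50)
D(O) = √2*√O (D(O) = √(2*O) = √2*√O)
(-999 + A(14))*(D(-42) - 110*(-1)) = (-999 + 50)*(√2*√(-42) - 110*(-1)) = -949*(√2*(I*√42) + 110) = -949*(2*I*√21 + 110) = -949*(110 + 2*I*√21) = -104390 - 1898*I*√21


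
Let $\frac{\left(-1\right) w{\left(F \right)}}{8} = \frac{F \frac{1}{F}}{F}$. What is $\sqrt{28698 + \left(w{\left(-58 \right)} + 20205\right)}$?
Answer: $\frac{\sqrt{41127539}}{29} \approx 221.14$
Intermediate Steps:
$w{\left(F \right)} = - \frac{8}{F}$ ($w{\left(F \right)} = - 8 \frac{F \frac{1}{F}}{F} = - 8 \cdot 1 \frac{1}{F} = - \frac{8}{F}$)
$\sqrt{28698 + \left(w{\left(-58 \right)} + 20205\right)} = \sqrt{28698 + \left(- \frac{8}{-58} + 20205\right)} = \sqrt{28698 + \left(\left(-8\right) \left(- \frac{1}{58}\right) + 20205\right)} = \sqrt{28698 + \left(\frac{4}{29} + 20205\right)} = \sqrt{28698 + \frac{585949}{29}} = \sqrt{\frac{1418191}{29}} = \frac{\sqrt{41127539}}{29}$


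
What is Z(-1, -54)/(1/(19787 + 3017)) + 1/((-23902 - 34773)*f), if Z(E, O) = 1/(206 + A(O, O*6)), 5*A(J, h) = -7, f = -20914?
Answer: 139917242880023/1255352915850 ≈ 111.46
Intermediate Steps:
A(J, h) = -7/5 (A(J, h) = (⅕)*(-7) = -7/5)
Z(E, O) = 5/1023 (Z(E, O) = 1/(206 - 7/5) = 1/(1023/5) = 5/1023)
Z(-1, -54)/(1/(19787 + 3017)) + 1/((-23902 - 34773)*f) = 5/(1023*(1/(19787 + 3017))) + 1/(-23902 - 34773*(-20914)) = 5/(1023*(1/22804)) - 1/20914/(-58675) = 5/(1023*(1/22804)) - 1/58675*(-1/20914) = (5/1023)*22804 + 1/1227128950 = 114020/1023 + 1/1227128950 = 139917242880023/1255352915850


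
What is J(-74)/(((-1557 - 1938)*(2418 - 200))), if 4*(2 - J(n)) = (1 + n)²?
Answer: 5321/31007640 ≈ 0.00017160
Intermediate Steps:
J(n) = 2 - (1 + n)²/4
J(-74)/(((-1557 - 1938)*(2418 - 200))) = (2 - (1 - 74)²/4)/(((-1557 - 1938)*(2418 - 200))) = (2 - ¼*(-73)²)/((-3495*2218)) = (2 - ¼*5329)/(-7751910) = (2 - 5329/4)*(-1/7751910) = -5321/4*(-1/7751910) = 5321/31007640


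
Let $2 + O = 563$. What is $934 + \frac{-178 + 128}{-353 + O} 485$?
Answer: $\frac{85011}{104} \approx 817.41$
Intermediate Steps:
$O = 561$ ($O = -2 + 563 = 561$)
$934 + \frac{-178 + 128}{-353 + O} 485 = 934 + \frac{-178 + 128}{-353 + 561} \cdot 485 = 934 + - \frac{50}{208} \cdot 485 = 934 + \left(-50\right) \frac{1}{208} \cdot 485 = 934 - \frac{12125}{104} = \frac{85011}{104}$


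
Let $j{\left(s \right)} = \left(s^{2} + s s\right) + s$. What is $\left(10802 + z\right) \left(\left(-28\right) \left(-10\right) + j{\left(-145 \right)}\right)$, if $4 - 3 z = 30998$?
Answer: $\frac{59565220}{3} \approx 1.9855 \cdot 10^{7}$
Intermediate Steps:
$z = - \frac{30994}{3}$ ($z = \frac{4}{3} - \frac{30998}{3} = - \frac{30994}{3} \approx -10331.0$)
$j{\left(s \right)} = s + 2 s^{2}$ ($j{\left(s \right)} = \left(s^{2} + s^{2}\right) + s = 2 s^{2} + s = s + 2 s^{2}$)
$\left(10802 + z\right) \left(\left(-28\right) \left(-10\right) + j{\left(-145 \right)}\right) = \left(10802 - \frac{30994}{3}\right) \left(\left(-28\right) \left(-10\right) - 145 \left(1 + 2 \left(-145\right)\right)\right) = \frac{1412 \left(280 - 145 \left(1 - 290\right)\right)}{3} = \frac{1412 \left(280 - -41905\right)}{3} = \frac{1412 \left(280 + 41905\right)}{3} = \frac{1412}{3} \cdot 42185 = \frac{59565220}{3}$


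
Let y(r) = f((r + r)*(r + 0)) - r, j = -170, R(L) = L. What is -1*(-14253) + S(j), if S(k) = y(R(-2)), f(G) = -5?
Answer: 14250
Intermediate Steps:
y(r) = -5 - r
S(k) = -3 (S(k) = -5 - 1*(-2) = -5 + 2 = -3)
-1*(-14253) + S(j) = -1*(-14253) - 3 = 14253 - 3 = 14250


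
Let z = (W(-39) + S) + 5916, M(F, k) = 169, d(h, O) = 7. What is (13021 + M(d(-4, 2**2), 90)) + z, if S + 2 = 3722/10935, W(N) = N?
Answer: 208479497/10935 ≈ 19065.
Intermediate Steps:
S = -18148/10935 (S = -2 + 3722/10935 = -18148/10935 ≈ -1.6596)
z = 64246847/10935 (z = (-39 - 18148/10935) + 5916 = -444613/10935 + 5916 = 64246847/10935 ≈ 5875.3)
(13021 + M(d(-4, 2**2), 90)) + z = (13021 + 169) + 64246847/10935 = 13190 + 64246847/10935 = 208479497/10935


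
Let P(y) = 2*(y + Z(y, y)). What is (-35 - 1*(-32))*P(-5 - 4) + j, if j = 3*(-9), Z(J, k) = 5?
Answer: -3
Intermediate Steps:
j = -27
P(y) = 10 + 2*y (P(y) = 2*(y + 5) = 2*(5 + y) = 10 + 2*y)
(-35 - 1*(-32))*P(-5 - 4) + j = (-35 - 1*(-32))*(10 + 2*(-5 - 4)) - 27 = (-35 + 32)*(10 + 2*(-9)) - 27 = -3*(10 - 18) - 27 = -3*(-8) - 27 = 24 - 27 = -3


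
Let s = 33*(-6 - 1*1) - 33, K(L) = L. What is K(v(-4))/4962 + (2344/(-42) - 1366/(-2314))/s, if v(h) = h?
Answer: 1105277375/5304715416 ≈ 0.20836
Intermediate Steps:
s = -264 (s = 33*(-6 - 1) - 33 = 33*(-7) - 33 = -231 - 33 = -264)
K(v(-4))/4962 + (2344/(-42) - 1366/(-2314))/s = -4/4962 + (2344/(-42) - 1366/(-2314))/(-264) = -4*1/4962 + (2344*(-1/42) - 1366*(-1/2314))*(-1/264) = -2/2481 + (-1172/21 + 683/1157)*(-1/264) = -2/2481 - 1341661/24297*(-1/264) = -2/2481 + 1341661/6414408 = 1105277375/5304715416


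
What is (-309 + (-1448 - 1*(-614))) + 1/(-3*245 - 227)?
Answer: -1099567/962 ≈ -1143.0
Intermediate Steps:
(-309 + (-1448 - 1*(-614))) + 1/(-3*245 - 227) = (-309 + (-1448 + 614)) + 1/(-735 - 227) = (-309 - 834) + 1/(-962) = -1143 - 1/962 = -1099567/962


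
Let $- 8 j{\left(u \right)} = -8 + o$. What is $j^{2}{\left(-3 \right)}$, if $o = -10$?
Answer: $\frac{81}{16} \approx 5.0625$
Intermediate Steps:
$j{\left(u \right)} = \frac{9}{4}$ ($j{\left(u \right)} = - \frac{-8 - 10}{8} = \left(- \frac{1}{8}\right) \left(-18\right) = \frac{9}{4}$)
$j^{2}{\left(-3 \right)} = \left(\frac{9}{4}\right)^{2} = \frac{81}{16}$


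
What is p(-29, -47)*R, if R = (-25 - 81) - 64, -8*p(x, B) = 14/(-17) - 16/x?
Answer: -335/58 ≈ -5.7759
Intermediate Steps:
p(x, B) = 7/68 + 2/x (p(x, B) = -(14/(-17) - 16/x)/8 = -(14*(-1/17) - 16/x)/8 = -(-14/17 - 16/x)/8 = 7/68 + 2/x)
R = -170 (R = -106 - 64 = -170)
p(-29, -47)*R = (7/68 + 2/(-29))*(-170) = (7/68 + 2*(-1/29))*(-170) = (7/68 - 2/29)*(-170) = (67/1972)*(-170) = -335/58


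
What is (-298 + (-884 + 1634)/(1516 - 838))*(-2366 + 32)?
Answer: 78303366/113 ≈ 6.9295e+5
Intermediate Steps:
(-298 + (-884 + 1634)/(1516 - 838))*(-2366 + 32) = (-298 + 750/678)*(-2334) = (-298 + 750*(1/678))*(-2334) = (-298 + 125/113)*(-2334) = -33549/113*(-2334) = 78303366/113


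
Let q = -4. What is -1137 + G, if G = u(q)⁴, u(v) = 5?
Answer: -512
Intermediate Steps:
G = 625 (G = 5⁴ = 625)
-1137 + G = -1137 + 625 = -512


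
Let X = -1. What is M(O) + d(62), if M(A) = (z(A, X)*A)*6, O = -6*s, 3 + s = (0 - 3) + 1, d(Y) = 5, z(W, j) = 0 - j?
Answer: 185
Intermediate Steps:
z(W, j) = -j
s = -5 (s = -3 + ((0 - 3) + 1) = -3 + (-3 + 1) = -3 - 2 = -5)
O = 30 (O = -6*(-5) = 30)
M(A) = 6*A (M(A) = ((-1*(-1))*A)*6 = (1*A)*6 = A*6 = 6*A)
M(O) + d(62) = 6*30 + 5 = 180 + 5 = 185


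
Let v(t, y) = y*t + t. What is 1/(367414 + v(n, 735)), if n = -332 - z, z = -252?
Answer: 1/308534 ≈ 3.2411e-6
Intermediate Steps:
n = -80 (n = -332 - 1*(-252) = -332 + 252 = -80)
v(t, y) = t + t*y (v(t, y) = t*y + t = t + t*y)
1/(367414 + v(n, 735)) = 1/(367414 - 80*(1 + 735)) = 1/(367414 - 80*736) = 1/(367414 - 58880) = 1/308534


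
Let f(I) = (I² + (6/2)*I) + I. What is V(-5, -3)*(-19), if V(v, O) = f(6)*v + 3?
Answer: 5643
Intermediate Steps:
f(I) = I² + 4*I (f(I) = (I² + (6*(½))*I) + I = (I² + 3*I) + I = I² + 4*I)
V(v, O) = 3 + 60*v (V(v, O) = (6*(4 + 6))*v + 3 = (6*10)*v + 3 = 60*v + 3 = 3 + 60*v)
V(-5, -3)*(-19) = (3 + 60*(-5))*(-19) = (3 - 300)*(-19) = -297*(-19) = 5643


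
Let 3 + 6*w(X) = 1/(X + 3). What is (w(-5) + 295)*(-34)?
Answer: -60061/6 ≈ -10010.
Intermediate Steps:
w(X) = -½ + 1/(6*(3 + X)) (w(X) = -½ + 1/(6*(X + 3)) = -½ + 1/(6*(3 + X)))
(w(-5) + 295)*(-34) = ((-8 - 3*(-5))/(6*(3 - 5)) + 295)*(-34) = ((⅙)*(-8 + 15)/(-2) + 295)*(-34) = ((⅙)*(-½)*7 + 295)*(-34) = (-7/12 + 295)*(-34) = (3533/12)*(-34) = -60061/6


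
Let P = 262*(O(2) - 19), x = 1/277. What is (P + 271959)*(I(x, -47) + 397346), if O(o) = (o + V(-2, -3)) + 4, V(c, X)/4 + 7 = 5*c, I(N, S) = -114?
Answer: 99600759984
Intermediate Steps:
x = 1/277 ≈ 0.0036101
V(c, X) = -28 + 20*c (V(c, X) = -28 + 4*(5*c) = -28 + 20*c)
O(o) = -64 + o (O(o) = (o + (-28 + 20*(-2))) + 4 = (o + (-28 - 40)) + 4 = (o - 68) + 4 = (-68 + o) + 4 = -64 + o)
P = -21222 (P = 262*((-64 + 2) - 19) = 262*(-62 - 19) = 262*(-81) = -21222)
(P + 271959)*(I(x, -47) + 397346) = (-21222 + 271959)*(-114 + 397346) = 250737*397232 = 99600759984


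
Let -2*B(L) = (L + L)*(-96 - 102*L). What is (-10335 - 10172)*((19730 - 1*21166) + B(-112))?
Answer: -25988521100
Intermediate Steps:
B(L) = -L*(-96 - 102*L) (B(L) = -(L + L)*(-96 - 102*L)/2 = -2*L*(-96 - 102*L)/2 = -L*(-96 - 102*L))
(-10335 - 10172)*((19730 - 1*21166) + B(-112)) = (-10335 - 10172)*((19730 - 1*21166) + 6*(-112)*(16 + 17*(-112))) = -20507*((19730 - 21166) + 6*(-112)*(16 - 1904)) = -20507*(-1436 + 6*(-112)*(-1888)) = -20507*(-1436 + 1268736) = -20507*1267300 = -25988521100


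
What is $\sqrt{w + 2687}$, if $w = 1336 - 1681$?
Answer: $\sqrt{2342} \approx 48.394$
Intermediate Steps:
$w = -345$
$\sqrt{w + 2687} = \sqrt{-345 + 2687} = \sqrt{2342}$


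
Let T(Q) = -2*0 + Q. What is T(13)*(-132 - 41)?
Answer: -2249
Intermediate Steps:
T(Q) = Q (T(Q) = 0 + Q = Q)
T(13)*(-132 - 41) = 13*(-132 - 41) = 13*(-173) = -2249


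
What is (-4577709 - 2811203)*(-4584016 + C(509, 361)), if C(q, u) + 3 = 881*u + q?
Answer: 31517175079728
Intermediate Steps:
C(q, u) = -3 + q + 881*u (C(q, u) = -3 + (881*u + q) = -3 + (q + 881*u) = -3 + q + 881*u)
(-4577709 - 2811203)*(-4584016 + C(509, 361)) = (-4577709 - 2811203)*(-4584016 + (-3 + 509 + 881*361)) = -7388912*(-4584016 + (-3 + 509 + 318041)) = -7388912*(-4584016 + 318547) = -7388912*(-4265469) = 31517175079728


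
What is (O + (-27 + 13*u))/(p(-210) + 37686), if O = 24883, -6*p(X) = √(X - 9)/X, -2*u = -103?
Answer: 29945061946800/44211067541369 - 630630*I*√219/44211067541369 ≈ 0.67732 - 2.1109e-7*I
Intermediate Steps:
u = 103/2 (u = -½*(-103) = 103/2 ≈ 51.500)
p(X) = -√(-9 + X)/(6*X) (p(X) = -√(X - 9)/(6*X) = -√(-9 + X)/(6*X))
(O + (-27 + 13*u))/(p(-210) + 37686) = (24883 + (-27 + 13*(103/2)))/(-⅙*√(-9 - 210)/(-210) + 37686) = (24883 + (-27 + 1339/2))/(-⅙*(-1/210)*√(-219) + 37686) = (24883 + 1285/2)/(-⅙*(-1/210)*I*√219 + 37686) = 51051/(2*(I*√219/1260 + 37686)) = 51051/(2*(37686 + I*√219/1260))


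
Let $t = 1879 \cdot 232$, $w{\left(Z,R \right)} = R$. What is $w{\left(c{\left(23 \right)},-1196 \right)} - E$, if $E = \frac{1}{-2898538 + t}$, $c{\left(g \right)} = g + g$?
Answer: $- \frac{2945281559}{2462610} \approx -1196.0$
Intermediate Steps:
$c{\left(g \right)} = 2 g$
$t = 435928$
$E = - \frac{1}{2462610}$ ($E = \frac{1}{-2898538 + 435928} = \frac{1}{-2462610} = - \frac{1}{2462610} \approx -4.0607 \cdot 10^{-7}$)
$w{\left(c{\left(23 \right)},-1196 \right)} - E = -1196 - - \frac{1}{2462610} = -1196 + \frac{1}{2462610} = - \frac{2945281559}{2462610}$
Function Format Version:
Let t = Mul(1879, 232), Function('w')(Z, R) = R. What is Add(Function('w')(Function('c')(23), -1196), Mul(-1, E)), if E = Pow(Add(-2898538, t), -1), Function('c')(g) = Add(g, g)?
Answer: Rational(-2945281559, 2462610) ≈ -1196.0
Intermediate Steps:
Function('c')(g) = Mul(2, g)
t = 435928
E = Rational(-1, 2462610) (E = Pow(Add(-2898538, 435928), -1) = Pow(-2462610, -1) = Rational(-1, 2462610) ≈ -4.0607e-7)
Add(Function('w')(Function('c')(23), -1196), Mul(-1, E)) = Add(-1196, Mul(-1, Rational(-1, 2462610))) = Add(-1196, Rational(1, 2462610)) = Rational(-2945281559, 2462610)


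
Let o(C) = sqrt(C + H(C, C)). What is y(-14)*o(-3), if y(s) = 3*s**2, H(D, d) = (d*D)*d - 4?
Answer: 588*I*sqrt(34) ≈ 3428.6*I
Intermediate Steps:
H(D, d) = -4 + D*d**2 (H(D, d) = (D*d)*d - 4 = D*d**2 - 4 = -4 + D*d**2)
o(C) = sqrt(-4 + C + C**3) (o(C) = sqrt(C + (-4 + C*C**2)) = sqrt(C + (-4 + C**3)) = sqrt(-4 + C + C**3))
y(-14)*o(-3) = (3*(-14)**2)*sqrt(-4 - 3 + (-3)**3) = (3*196)*sqrt(-4 - 3 - 27) = 588*sqrt(-34) = 588*(I*sqrt(34)) = 588*I*sqrt(34)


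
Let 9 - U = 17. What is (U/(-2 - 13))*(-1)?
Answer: -8/15 ≈ -0.53333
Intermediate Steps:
U = -8 (U = 9 - 1*17 = 9 - 17 = -8)
(U/(-2 - 13))*(-1) = -8/(-2 - 13)*(-1) = -8/(-15)*(-1) = -8*(-1/15)*(-1) = (8/15)*(-1) = -8/15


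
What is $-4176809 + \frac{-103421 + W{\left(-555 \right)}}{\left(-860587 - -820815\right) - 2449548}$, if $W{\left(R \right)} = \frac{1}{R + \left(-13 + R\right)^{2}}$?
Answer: $- \frac{418585594273884209}{100216600385} \approx -4.1768 \cdot 10^{6}$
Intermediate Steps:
$-4176809 + \frac{-103421 + W{\left(-555 \right)}}{\left(-860587 - -820815\right) - 2449548} = -4176809 + \frac{-103421 + \frac{1}{-555 + \left(-13 - 555\right)^{2}}}{\left(-860587 - -820815\right) - 2449548} = -4176809 + \frac{-103421 + \frac{1}{-555 + \left(-568\right)^{2}}}{\left(-860587 + 820815\right) - 2449548} = -4176809 + \frac{-103421 + \frac{1}{-555 + 322624}}{-39772 - 2449548} = -4176809 + \frac{-103421 + \frac{1}{322069}}{-2489320} = -4176809 + \left(-103421 + \frac{1}{322069}\right) \left(- \frac{1}{2489320}\right) = -4176809 - - \frac{4163587256}{100216600385} = -4176809 + \frac{4163587256}{100216600385} = - \frac{418585594273884209}{100216600385}$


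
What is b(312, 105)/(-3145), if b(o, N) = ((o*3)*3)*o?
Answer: -876096/3145 ≈ -278.57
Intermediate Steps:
b(o, N) = 9*o**2 (b(o, N) = ((3*o)*3)*o = (9*o)*o = 9*o**2)
b(312, 105)/(-3145) = (9*312**2)/(-3145) = (9*97344)*(-1/3145) = 876096*(-1/3145) = -876096/3145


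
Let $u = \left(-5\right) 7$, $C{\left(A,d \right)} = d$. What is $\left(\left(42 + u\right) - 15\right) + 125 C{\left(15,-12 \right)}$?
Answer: $-1508$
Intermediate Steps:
$u = -35$
$\left(\left(42 + u\right) - 15\right) + 125 C{\left(15,-12 \right)} = \left(\left(42 - 35\right) - 15\right) + 125 \left(-12\right) = \left(7 - 15\right) - 1500 = -8 - 1500 = -1508$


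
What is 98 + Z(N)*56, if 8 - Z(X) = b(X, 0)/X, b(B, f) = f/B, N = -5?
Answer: 546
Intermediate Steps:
Z(X) = 8 (Z(X) = 8 - 0/X/X = 8 - 0/X = 8 - 1*0 = 8 + 0 = 8)
98 + Z(N)*56 = 98 + 8*56 = 98 + 448 = 546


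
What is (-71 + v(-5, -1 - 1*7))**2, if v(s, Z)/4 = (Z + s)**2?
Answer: 366025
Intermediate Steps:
v(s, Z) = 4*(Z + s)**2
(-71 + v(-5, -1 - 1*7))**2 = (-71 + 4*((-1 - 1*7) - 5)**2)**2 = (-71 + 4*((-1 - 7) - 5)**2)**2 = (-71 + 4*(-8 - 5)**2)**2 = (-71 + 4*(-13)**2)**2 = (-71 + 4*169)**2 = (-71 + 676)**2 = 605**2 = 366025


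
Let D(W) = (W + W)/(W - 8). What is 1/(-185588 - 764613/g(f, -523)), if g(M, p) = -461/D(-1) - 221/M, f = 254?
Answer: -263572/48818694485 ≈ -5.3990e-6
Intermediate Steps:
D(W) = 2*W/(-8 + W) (D(W) = (2*W)/(-8 + W) = 2*W/(-8 + W))
g(M, p) = -4149/2 - 221/M (g(M, p) = -461/(2*(-1)/(-8 - 1)) - 221/M = -461/(2*(-1)/(-9)) - 221/M = -461/(2*(-1)*(-⅑)) - 221/M = -461/2/9 - 221/M = -461*9/2 - 221/M = -4149/2 - 221/M)
1/(-185588 - 764613/g(f, -523)) = 1/(-185588 - 764613/(-4149/2 - 221/254)) = 1/(-185588 - 764613/(-263572/127)) = 1/(-185588 - 764613*(-127/263572)) = 1/(-185588 + 97105851/263572) = 1/(-48818694485/263572) = -263572/48818694485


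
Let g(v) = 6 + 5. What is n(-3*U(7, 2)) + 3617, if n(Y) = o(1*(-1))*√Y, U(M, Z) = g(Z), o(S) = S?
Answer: 3617 - I*√33 ≈ 3617.0 - 5.7446*I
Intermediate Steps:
g(v) = 11
U(M, Z) = 11
n(Y) = -√Y (n(Y) = (1*(-1))*√Y = -√Y)
n(-3*U(7, 2)) + 3617 = -√(-3*11) + 3617 = -√(-33) + 3617 = -I*√33 + 3617 = 3617 - I*√33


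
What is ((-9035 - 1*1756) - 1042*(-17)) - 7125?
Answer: -202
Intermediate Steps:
((-9035 - 1*1756) - 1042*(-17)) - 7125 = ((-9035 - 1756) + 17714) - 7125 = (-10791 + 17714) - 7125 = 6923 - 7125 = -202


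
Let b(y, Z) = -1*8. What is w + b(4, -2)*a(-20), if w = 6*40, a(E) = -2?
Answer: 256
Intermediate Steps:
b(y, Z) = -8
w = 240
w + b(4, -2)*a(-20) = 240 - 8*(-2) = 240 + 16 = 256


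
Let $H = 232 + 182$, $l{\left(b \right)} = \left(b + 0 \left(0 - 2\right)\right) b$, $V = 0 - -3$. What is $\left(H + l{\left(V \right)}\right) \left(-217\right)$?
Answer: $-91791$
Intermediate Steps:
$V = 3$ ($V = 0 + 3 = 3$)
$l{\left(b \right)} = b^{2}$ ($l{\left(b \right)} = \left(b + 0 \left(-2\right)\right) b = \left(b + 0\right) b = b b = b^{2}$)
$H = 414$
$\left(H + l{\left(V \right)}\right) \left(-217\right) = \left(414 + 3^{2}\right) \left(-217\right) = \left(414 + 9\right) \left(-217\right) = 423 \left(-217\right) = -91791$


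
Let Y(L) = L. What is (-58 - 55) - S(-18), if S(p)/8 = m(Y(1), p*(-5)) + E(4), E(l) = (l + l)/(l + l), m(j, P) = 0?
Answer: -121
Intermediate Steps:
E(l) = 1 (E(l) = (2*l)/((2*l)) = (2*l)*(1/(2*l)) = 1)
S(p) = 8 (S(p) = 8*(0 + 1) = 8*1 = 8)
(-58 - 55) - S(-18) = (-58 - 55) - 1*8 = -113 - 8 = -121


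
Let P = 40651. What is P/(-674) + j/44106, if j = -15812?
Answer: -901805147/14863722 ≈ -60.672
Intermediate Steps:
P/(-674) + j/44106 = 40651/(-674) - 15812/44106 = 40651*(-1/674) - 15812*1/44106 = -40651/674 - 7906/22053 = -901805147/14863722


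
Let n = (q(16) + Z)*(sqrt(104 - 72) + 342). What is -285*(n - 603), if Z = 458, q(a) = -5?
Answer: -43982055 - 516420*sqrt(2) ≈ -4.4712e+7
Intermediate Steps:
n = 154926 + 1812*sqrt(2) (n = (-5 + 458)*(sqrt(104 - 72) + 342) = 453*(sqrt(32) + 342) = 453*(4*sqrt(2) + 342) = 453*(342 + 4*sqrt(2)) = 154926 + 1812*sqrt(2) ≈ 1.5749e+5)
-285*(n - 603) = -285*((154926 + 1812*sqrt(2)) - 603) = -285*(154323 + 1812*sqrt(2)) = -43982055 - 516420*sqrt(2)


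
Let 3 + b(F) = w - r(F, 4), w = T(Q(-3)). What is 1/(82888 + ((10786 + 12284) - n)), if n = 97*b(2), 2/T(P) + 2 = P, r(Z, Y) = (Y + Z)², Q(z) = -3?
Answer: 5/548899 ≈ 9.1091e-6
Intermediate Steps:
T(P) = 2/(-2 + P)
w = -⅖ (w = 2/(-2 - 3) = 2/(-5) = 2*(-⅕) = -⅖ ≈ -0.40000)
b(F) = -17/5 - (4 + F)² (b(F) = -3 + (-⅖ - (4 + F)²) = -17/5 - (4 + F)²)
n = -19109/5 (n = 97*(-17/5 - (4 + 2)²) = 97*(-17/5 - 1*6²) = 97*(-17/5 - 1*36) = 97*(-17/5 - 36) = 97*(-197/5) = -19109/5 ≈ -3821.8)
1/(82888 + ((10786 + 12284) - n)) = 1/(82888 + ((10786 + 12284) - 1*(-19109/5))) = 1/(82888 + (23070 + 19109/5)) = 1/(82888 + 134459/5) = 1/(548899/5) = 5/548899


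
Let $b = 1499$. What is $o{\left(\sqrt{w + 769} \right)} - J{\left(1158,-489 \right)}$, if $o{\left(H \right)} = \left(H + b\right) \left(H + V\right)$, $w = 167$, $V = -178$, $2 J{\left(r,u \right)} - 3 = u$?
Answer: $-265643 + 7926 \sqrt{26} \approx -2.2523 \cdot 10^{5}$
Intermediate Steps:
$J{\left(r,u \right)} = \frac{3}{2} + \frac{u}{2}$
$o{\left(H \right)} = \left(-178 + H\right) \left(1499 + H\right)$ ($o{\left(H \right)} = \left(H + 1499\right) \left(H - 178\right) = \left(1499 + H\right) \left(-178 + H\right) = \left(-178 + H\right) \left(1499 + H\right)$)
$o{\left(\sqrt{w + 769} \right)} - J{\left(1158,-489 \right)} = \left(-266822 + \left(\sqrt{167 + 769}\right)^{2} + 1321 \sqrt{167 + 769}\right) - \left(\frac{3}{2} + \frac{1}{2} \left(-489\right)\right) = \left(-266822 + \left(\sqrt{936}\right)^{2} + 1321 \sqrt{936}\right) - \left(\frac{3}{2} - \frac{489}{2}\right) = \left(-266822 + \left(6 \sqrt{26}\right)^{2} + 1321 \cdot 6 \sqrt{26}\right) - -243 = \left(-266822 + 936 + 7926 \sqrt{26}\right) + 243 = \left(-265886 + 7926 \sqrt{26}\right) + 243 = -265643 + 7926 \sqrt{26}$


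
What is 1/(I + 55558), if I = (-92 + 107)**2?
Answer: 1/55783 ≈ 1.7927e-5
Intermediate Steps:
I = 225 (I = 15**2 = 225)
1/(I + 55558) = 1/(225 + 55558) = 1/55783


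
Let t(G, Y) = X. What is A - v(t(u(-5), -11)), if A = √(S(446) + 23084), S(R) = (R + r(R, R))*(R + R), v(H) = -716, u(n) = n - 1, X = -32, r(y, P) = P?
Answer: 716 + 342*√7 ≈ 1620.8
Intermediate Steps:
u(n) = -1 + n
t(G, Y) = -32
S(R) = 4*R² (S(R) = (R + R)*(R + R) = (2*R)*(2*R) = 4*R²)
A = 342*√7 (A = √(4*446² + 23084) = √(4*198916 + 23084) = √(795664 + 23084) = √818748 = 342*√7 ≈ 904.85)
A - v(t(u(-5), -11)) = 342*√7 - 1*(-716) = 342*√7 + 716 = 716 + 342*√7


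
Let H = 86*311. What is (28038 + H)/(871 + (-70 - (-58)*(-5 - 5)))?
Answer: 54784/221 ≈ 247.89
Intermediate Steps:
H = 26746
(28038 + H)/(871 + (-70 - (-58)*(-5 - 5))) = (28038 + 26746)/(871 + (-70 - (-58)*(-5 - 5))) = 54784/(871 + (-70 - (-58)*(-10))) = 54784/(871 + (-70 - 29*20)) = 54784/(871 + (-70 - 580)) = 54784/(871 - 650) = 54784/221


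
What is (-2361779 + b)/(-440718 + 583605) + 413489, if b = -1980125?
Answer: 59077860839/142887 ≈ 4.1346e+5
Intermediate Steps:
(-2361779 + b)/(-440718 + 583605) + 413489 = (-2361779 - 1980125)/(-440718 + 583605) + 413489 = -4341904/142887 + 413489 = 59077860839/142887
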